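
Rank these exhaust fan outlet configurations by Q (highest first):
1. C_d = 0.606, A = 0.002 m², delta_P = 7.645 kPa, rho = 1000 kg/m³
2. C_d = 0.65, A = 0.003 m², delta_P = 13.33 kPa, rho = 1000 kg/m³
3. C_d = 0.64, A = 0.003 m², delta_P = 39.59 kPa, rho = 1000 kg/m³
Case 1: Q = 4.739 L/s
Case 2: Q = 10.07 L/s
Case 3: Q = 17.08 L/s
Ranking (highest first): 3, 2, 1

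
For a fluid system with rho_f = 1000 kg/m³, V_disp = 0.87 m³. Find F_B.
Formula: F_B = \rho_f g V_{disp}
F_B = 1000·9.81·0.87 = 8535 N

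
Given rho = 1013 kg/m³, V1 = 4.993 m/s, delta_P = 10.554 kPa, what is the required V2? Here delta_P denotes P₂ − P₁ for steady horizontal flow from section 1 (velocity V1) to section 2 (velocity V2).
Formula: \Delta P = \frac{1}{2} \rho (V_1^2 - V_2^2)
Substituting knowns: 10.554 = 0.5·1013·(4.993² − V2²)/1000
Solving for V2: V2 = √(4.993² − 2·(10.554·1000)/1013) = 2.023 m/s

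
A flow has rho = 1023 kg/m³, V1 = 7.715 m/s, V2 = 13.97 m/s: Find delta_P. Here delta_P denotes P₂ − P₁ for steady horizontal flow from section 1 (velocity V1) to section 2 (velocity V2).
Formula: \Delta P = \frac{1}{2} \rho (V_1^2 - V_2^2)
delta_P = 0.5·1023·(7.715² − 13.97²)/1000 = -69.38 kPa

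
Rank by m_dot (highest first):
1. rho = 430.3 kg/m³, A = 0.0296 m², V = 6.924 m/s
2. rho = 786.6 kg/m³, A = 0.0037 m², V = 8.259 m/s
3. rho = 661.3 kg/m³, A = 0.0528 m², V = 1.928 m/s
Case 1: m_dot = 88.19 kg/s
Case 2: m_dot = 24.04 kg/s
Case 3: m_dot = 67.32 kg/s
Ranking (highest first): 1, 3, 2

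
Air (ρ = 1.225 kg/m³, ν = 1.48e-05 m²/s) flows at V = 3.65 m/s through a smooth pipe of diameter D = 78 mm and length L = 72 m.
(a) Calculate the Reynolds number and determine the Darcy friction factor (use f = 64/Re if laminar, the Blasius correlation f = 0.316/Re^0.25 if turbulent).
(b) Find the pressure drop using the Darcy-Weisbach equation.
(a) Re = V·D/ν = 3.65·0.078/1.48e-05 = 19236 → turbulent (Re > 4000); f = 0.316/Re^0.25 = 0.316/19236^0.25 = 0.026832
(b) Darcy-Weisbach: ΔP = f·(L/D)·½ρV²/1000 = 0.026832·(72/0.078)·½·1.225·3.65²/1000 = 0.2021 kPa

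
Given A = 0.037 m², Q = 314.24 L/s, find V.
Formula: Q = A V
Substituting knowns: 314.24 = 0.037·V·1000
Solving for V: V = (314.24/1000)/0.037 = 8.493 m/s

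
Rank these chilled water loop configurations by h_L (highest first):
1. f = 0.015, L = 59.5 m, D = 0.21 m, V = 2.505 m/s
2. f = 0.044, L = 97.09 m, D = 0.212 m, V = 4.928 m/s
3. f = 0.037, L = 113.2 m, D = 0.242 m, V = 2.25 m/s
Case 1: h_L = 1.359 m
Case 2: h_L = 24.94 m
Case 3: h_L = 4.466 m
Ranking (highest first): 2, 3, 1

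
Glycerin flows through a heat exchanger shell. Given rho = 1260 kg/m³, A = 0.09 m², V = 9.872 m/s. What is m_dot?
Formula: \dot{m} = \rho A V
m_dot = 1260·0.09·9.872 = 1119 kg/s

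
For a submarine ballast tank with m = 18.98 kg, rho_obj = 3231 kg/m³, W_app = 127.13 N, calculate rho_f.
Formula: W_{app} = mg\left(1 - \frac{\rho_f}{\rho_{obj}}\right)
Substituting knowns: 127.13 = 18.98·9.81·(1 − rho_f/3231)
Solving for rho_f: rho_f = 3231·(1 − 127.13/(18.98·9.81)) = 1025 kg/m³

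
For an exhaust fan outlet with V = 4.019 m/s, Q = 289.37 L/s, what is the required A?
Formula: Q = A V
Substituting knowns: 289.37 = A·4.019·1000
Solving for A: A = (289.37/1000)/4.019 = 0.072 m²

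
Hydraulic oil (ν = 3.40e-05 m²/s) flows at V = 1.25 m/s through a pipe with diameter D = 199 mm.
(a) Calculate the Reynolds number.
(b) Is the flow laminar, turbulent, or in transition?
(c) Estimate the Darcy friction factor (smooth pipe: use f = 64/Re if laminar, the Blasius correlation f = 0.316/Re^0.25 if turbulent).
(a) Re = V·D/ν = 1.25·0.199/3.40e-05 = 7316.2
(b) Flow regime: turbulent (Re > 4000)
(c) Friction factor: f = 0.316/Re^0.25 = 0.316/7316.2^0.25 = 0.03417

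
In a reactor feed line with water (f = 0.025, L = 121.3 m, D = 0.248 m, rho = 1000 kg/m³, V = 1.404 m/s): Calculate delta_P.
Formula: \Delta P = f \frac{L}{D} \frac{\rho V^2}{2}
delta_P = 0.025·(121.3/0.248)·0.5·1000·1.404²/1000 = 12.05 kPa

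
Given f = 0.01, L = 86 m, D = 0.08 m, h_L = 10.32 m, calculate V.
Formula: h_L = f \frac{L}{D} \frac{V^2}{2g}
Substituting knowns: 10.32 = 0.01·(86/0.08)·V²/(2·9.81)
Solving for V: V = √(10.32·2·9.81/(0.01·(86/0.08))) = 4.34 m/s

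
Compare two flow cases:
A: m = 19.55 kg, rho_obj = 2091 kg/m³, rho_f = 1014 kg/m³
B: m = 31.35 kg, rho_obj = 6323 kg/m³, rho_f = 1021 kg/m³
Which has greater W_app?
W_app(A) = 98.78 N, W_app(B) = 257.9 N. Answer: B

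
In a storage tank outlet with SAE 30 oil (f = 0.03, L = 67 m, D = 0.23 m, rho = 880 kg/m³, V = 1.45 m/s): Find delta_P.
Formula: \Delta P = f \frac{L}{D} \frac{\rho V^2}{2}
delta_P = 0.03·(67/0.23)·0.5·880·1.45²/1000 = 8.085 kPa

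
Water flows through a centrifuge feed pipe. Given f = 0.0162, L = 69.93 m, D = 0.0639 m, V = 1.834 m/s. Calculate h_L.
Formula: h_L = f \frac{L}{D} \frac{V^2}{2g}
h_L = 0.0162·(69.93/0.0639)·1.834²/(2·9.81) = 3.039 m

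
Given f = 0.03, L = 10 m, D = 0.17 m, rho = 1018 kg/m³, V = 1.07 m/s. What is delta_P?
Formula: \Delta P = f \frac{L}{D} \frac{\rho V^2}{2}
delta_P = 0.03·(10/0.17)·0.5·1018·1.07²/1000 = 1.028 kPa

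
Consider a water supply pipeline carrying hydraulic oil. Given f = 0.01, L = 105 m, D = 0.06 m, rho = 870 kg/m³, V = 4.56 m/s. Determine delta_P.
Formula: \Delta P = f \frac{L}{D} \frac{\rho V^2}{2}
delta_P = 0.01·(105/0.06)·0.5·870·4.56²/1000 = 158.3 kPa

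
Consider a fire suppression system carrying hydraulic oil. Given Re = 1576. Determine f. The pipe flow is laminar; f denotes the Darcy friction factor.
Formula: f = \frac{64}{Re}
f = 64/1576 = 0.04061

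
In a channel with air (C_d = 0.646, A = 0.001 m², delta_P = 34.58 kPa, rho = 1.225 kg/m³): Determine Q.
Formula: Q = C_d A \sqrt{\frac{2 \Delta P}{\rho}}
Q = 0.646·0.001·√(2·(34.58·1000)/1.225)·1000 = 153.5 L/s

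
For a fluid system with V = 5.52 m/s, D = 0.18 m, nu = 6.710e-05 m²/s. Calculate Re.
Formula: Re = \frac{V D}{\nu}
Re = 5.52·0.18/6.710e-05 = 14808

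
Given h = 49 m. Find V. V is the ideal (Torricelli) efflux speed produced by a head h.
Formula: V = \sqrt{2 g h}
V = √(2·9.81·49) = 31.01 m/s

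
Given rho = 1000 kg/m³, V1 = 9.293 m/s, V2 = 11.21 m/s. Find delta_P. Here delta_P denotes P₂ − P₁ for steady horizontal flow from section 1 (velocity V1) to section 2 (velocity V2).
Formula: \Delta P = \frac{1}{2} \rho (V_1^2 - V_2^2)
delta_P = 0.5·1000·(9.293² − 11.21²)/1000 = -19.65 kPa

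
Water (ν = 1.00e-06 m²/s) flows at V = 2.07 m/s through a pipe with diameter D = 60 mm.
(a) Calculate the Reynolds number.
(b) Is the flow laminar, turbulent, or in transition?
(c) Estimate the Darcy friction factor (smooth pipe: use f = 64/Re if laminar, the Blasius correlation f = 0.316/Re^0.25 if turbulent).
(a) Re = V·D/ν = 2.07·0.06/1.00e-06 = 124200
(b) Flow regime: turbulent (Re > 4000)
(c) Friction factor: f = 0.316/Re^0.25 = 0.316/124200^0.25 = 0.01683 (Blasius is strictly valid for Re ≲ 1e5; used here as the smooth-pipe estimate the problem specifies)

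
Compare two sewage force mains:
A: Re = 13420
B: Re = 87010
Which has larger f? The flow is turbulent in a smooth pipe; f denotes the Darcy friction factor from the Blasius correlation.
f(A) = 0.02936, f(B) = 0.0184. Answer: A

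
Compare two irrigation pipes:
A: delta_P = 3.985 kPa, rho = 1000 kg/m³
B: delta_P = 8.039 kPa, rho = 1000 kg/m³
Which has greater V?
V(A) = 2.823 m/s, V(B) = 4.01 m/s. Answer: B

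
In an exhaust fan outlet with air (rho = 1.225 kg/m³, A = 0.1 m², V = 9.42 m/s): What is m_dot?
Formula: \dot{m} = \rho A V
m_dot = 1.225·0.1·9.42 = 1.154 kg/s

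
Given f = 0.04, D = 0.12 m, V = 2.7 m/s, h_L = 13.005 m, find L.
Formula: h_L = f \frac{L}{D} \frac{V^2}{2g}
Substituting knowns: 13.005 = 0.04·(L/0.12)·2.7²/(2·9.81)
Solving for L: L = 13.005·2·9.81·0.12/(0.04·2.7²) = 105 m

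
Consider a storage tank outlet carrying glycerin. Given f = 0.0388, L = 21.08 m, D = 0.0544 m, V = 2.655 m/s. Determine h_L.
Formula: h_L = f \frac{L}{D} \frac{V^2}{2g}
h_L = 0.0388·(21.08/0.0544)·2.655²/(2·9.81) = 5.402 m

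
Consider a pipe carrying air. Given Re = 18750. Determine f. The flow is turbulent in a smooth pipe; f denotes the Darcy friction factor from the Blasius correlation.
Formula: f = \frac{0.316}{Re^{0.25}}
f = 0.316/18750^0.25 = 0.027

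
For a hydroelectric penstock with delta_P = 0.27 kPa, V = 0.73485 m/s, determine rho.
Formula: V = \sqrt{\frac{2 \Delta P}{\rho}}
Substituting knowns: 0.73485 = √(2·(0.27·1000)/rho)
Solving for rho: rho = 2·(0.27·1000)/0.73485² = 1000 kg/m³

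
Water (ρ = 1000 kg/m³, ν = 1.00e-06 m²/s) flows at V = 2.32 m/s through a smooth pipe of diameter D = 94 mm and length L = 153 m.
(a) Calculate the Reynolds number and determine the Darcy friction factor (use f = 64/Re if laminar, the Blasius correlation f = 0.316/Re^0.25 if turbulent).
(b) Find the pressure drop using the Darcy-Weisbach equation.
(a) Re = V·D/ν = 2.32·0.094/1.00e-06 = 218080 → turbulent (Re > 4000); f = 0.316/Re^0.25 = 0.316/218080^0.25 = 0.014623 (Blasius is strictly valid for Re ≲ 1e5; used here as the smooth-pipe estimate the problem specifies)
(b) Darcy-Weisbach: ΔP = f·(L/D)·½ρV²/1000 = 0.014623·(153/0.094)·½·1000·2.32²/1000 = 64.05 kPa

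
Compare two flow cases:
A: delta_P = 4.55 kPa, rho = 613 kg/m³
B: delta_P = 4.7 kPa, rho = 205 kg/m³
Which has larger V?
V(A) = 3.853 m/s, V(B) = 6.772 m/s. Answer: B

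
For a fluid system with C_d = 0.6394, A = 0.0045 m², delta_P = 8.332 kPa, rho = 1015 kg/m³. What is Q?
Formula: Q = C_d A \sqrt{\frac{2 \Delta P}{\rho}}
Q = 0.6394·0.0045·√(2·(8.332·1000)/1015)·1000 = 11.66 L/s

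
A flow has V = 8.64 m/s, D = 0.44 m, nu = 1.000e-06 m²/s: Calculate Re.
Formula: Re = \frac{V D}{\nu}
Re = 8.64·0.44/1.000e-06 = 3.802e+06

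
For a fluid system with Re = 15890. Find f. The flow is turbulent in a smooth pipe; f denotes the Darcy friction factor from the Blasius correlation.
Formula: f = \frac{0.316}{Re^{0.25}}
f = 0.316/15890^0.25 = 0.02815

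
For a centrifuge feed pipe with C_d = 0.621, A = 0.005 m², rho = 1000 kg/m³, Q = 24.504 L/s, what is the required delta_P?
Formula: Q = C_d A \sqrt{\frac{2 \Delta P}{\rho}}
Substituting knowns: 24.504 = 0.621·0.005·√(2·(delta_P·1000)/1000)·1000
Solving for delta_P: delta_P = ((24.504/1000)/(0.621·0.005))²·1000/2/1000 = 31.14 kPa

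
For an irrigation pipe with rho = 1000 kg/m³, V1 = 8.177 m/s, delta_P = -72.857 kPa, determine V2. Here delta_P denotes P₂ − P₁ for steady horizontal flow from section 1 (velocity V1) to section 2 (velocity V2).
Formula: \Delta P = \frac{1}{2} \rho (V_1^2 - V_2^2)
Substituting knowns: -72.857 = 0.5·1000·(8.177² − V2²)/1000
Solving for V2: V2 = √(8.177² − 2·(-72.857·1000)/1000) = 14.58 m/s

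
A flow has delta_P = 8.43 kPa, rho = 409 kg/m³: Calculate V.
Formula: V = \sqrt{\frac{2 \Delta P}{\rho}}
V = √(2·(8.43·1000)/409) = 6.42 m/s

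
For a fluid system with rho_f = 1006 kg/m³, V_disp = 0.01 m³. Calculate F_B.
Formula: F_B = \rho_f g V_{disp}
F_B = 1006·9.81·0.01 = 98.69 N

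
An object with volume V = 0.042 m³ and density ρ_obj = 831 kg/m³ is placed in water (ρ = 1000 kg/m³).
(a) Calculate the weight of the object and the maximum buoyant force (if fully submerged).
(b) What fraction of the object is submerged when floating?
(a) W=rho_obj*g*V=831*9.81*0.042=342.4 N; F_B(max)=rho*g*V=1000*9.81*0.042=412.0 N
(b) Floating fraction=rho_obj/rho=831/1000=0.831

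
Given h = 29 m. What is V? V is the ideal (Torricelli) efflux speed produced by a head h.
Formula: V = \sqrt{2 g h}
V = √(2·9.81·29) = 23.85 m/s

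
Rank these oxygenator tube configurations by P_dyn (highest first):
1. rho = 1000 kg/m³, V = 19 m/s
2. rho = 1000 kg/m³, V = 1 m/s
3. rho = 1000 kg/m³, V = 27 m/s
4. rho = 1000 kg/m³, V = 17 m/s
Case 1: P_dyn = 180.5 kPa
Case 2: P_dyn = 0.5 kPa
Case 3: P_dyn = 364.5 kPa
Case 4: P_dyn = 144.5 kPa
Ranking (highest first): 3, 1, 4, 2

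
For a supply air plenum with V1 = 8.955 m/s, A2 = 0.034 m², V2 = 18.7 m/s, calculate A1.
Formula: V_2 = \frac{A_1 V_1}{A_2}
Substituting knowns: 18.7 = A1·8.955/0.034
Solving for A1: A1 = 18.7·0.034/8.955 = 0.071 m²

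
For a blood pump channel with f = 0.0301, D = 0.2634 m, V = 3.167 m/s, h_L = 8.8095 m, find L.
Formula: h_L = f \frac{L}{D} \frac{V^2}{2g}
Substituting knowns: 8.8095 = 0.0301·(L/0.2634)·3.167²/(2·9.81)
Solving for L: L = 8.8095·2·9.81·0.2634/(0.0301·3.167²) = 150.8 m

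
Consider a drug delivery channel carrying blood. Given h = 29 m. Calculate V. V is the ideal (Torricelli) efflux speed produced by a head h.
Formula: V = \sqrt{2 g h}
V = √(2·9.81·29) = 23.85 m/s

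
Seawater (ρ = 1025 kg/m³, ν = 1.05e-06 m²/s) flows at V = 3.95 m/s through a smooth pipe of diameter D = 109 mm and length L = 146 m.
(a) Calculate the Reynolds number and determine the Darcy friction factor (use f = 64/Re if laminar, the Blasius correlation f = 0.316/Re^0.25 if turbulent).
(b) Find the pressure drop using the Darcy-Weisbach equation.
(a) Re = V·D/ν = 3.95·0.109/1.05e-06 = 410050 → turbulent (Re > 4000); f = 0.316/Re^0.25 = 0.316/410050^0.25 = 0.012488 (Blasius is strictly valid for Re ≲ 1e5; used here as the smooth-pipe estimate the problem specifies)
(b) Darcy-Weisbach: ΔP = f·(L/D)·½ρV²/1000 = 0.012488·(146/0.109)·½·1025·3.95²/1000 = 133.8 kPa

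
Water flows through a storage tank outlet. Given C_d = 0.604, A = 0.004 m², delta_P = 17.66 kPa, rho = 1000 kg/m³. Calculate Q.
Formula: Q = C_d A \sqrt{\frac{2 \Delta P}{\rho}}
Q = 0.604·0.004·√(2·(17.66·1000)/1000)·1000 = 14.36 L/s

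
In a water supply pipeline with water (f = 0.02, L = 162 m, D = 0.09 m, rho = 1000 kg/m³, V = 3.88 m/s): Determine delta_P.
Formula: \Delta P = f \frac{L}{D} \frac{\rho V^2}{2}
delta_P = 0.02·(162/0.09)·0.5·1000·3.88²/1000 = 271 kPa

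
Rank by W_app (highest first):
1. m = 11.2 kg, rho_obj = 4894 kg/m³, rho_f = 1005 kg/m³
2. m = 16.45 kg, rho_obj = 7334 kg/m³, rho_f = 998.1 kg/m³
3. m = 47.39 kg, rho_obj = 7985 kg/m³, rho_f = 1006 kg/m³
Case 1: W_app = 87.31 N
Case 2: W_app = 139.4 N
Case 3: W_app = 406.3 N
Ranking (highest first): 3, 2, 1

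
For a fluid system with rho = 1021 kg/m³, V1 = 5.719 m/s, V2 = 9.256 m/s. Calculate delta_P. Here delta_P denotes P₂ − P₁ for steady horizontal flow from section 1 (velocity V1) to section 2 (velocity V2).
Formula: \Delta P = \frac{1}{2} \rho (V_1^2 - V_2^2)
delta_P = 0.5·1021·(5.719² − 9.256²)/1000 = -27.04 kPa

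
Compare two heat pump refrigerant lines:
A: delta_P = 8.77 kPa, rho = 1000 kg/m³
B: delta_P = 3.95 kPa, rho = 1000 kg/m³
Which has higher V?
V(A) = 4.188 m/s, V(B) = 2.811 m/s. Answer: A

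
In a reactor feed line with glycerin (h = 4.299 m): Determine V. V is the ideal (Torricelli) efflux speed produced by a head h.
Formula: V = \sqrt{2 g h}
V = √(2·9.81·4.299) = 9.184 m/s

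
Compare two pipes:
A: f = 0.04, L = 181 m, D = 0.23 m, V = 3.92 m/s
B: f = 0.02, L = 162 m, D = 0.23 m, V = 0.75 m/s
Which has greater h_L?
h_L(A) = 24.65 m, h_L(B) = 0.4039 m. Answer: A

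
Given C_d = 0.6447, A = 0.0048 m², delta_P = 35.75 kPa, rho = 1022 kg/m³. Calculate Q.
Formula: Q = C_d A \sqrt{\frac{2 \Delta P}{\rho}}
Q = 0.6447·0.0048·√(2·(35.75·1000)/1022)·1000 = 25.88 L/s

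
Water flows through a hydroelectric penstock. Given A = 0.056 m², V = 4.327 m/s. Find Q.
Formula: Q = A V
Q = 0.056·4.327·1000 = 242.3 L/s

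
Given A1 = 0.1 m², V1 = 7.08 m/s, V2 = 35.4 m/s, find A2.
Formula: V_2 = \frac{A_1 V_1}{A_2}
Substituting knowns: 35.4 = 0.1·7.08/A2
Solving for A2: A2 = 0.1·7.08/35.4 = 0.02 m²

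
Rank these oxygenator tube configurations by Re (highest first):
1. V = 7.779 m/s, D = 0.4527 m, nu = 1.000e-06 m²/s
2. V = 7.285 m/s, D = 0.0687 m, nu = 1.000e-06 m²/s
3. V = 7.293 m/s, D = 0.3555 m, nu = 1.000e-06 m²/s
Case 1: Re = 3.522e+06
Case 2: Re = 500480
Case 3: Re = 2.593e+06
Ranking (highest first): 1, 3, 2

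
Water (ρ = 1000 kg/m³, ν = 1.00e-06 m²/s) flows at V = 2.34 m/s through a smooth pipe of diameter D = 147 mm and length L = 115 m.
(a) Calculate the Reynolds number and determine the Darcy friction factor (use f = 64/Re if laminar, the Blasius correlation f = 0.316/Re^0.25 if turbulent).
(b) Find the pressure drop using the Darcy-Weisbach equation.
(a) Re = V·D/ν = 2.34·0.147/1.00e-06 = 343980 → turbulent (Re > 4000); f = 0.316/Re^0.25 = 0.316/343980^0.25 = 0.013048 (Blasius is strictly valid for Re ≲ 1e5; used here as the smooth-pipe estimate the problem specifies)
(b) Darcy-Weisbach: ΔP = f·(L/D)·½ρV²/1000 = 0.013048·(115/0.147)·½·1000·2.34²/1000 = 27.95 kPa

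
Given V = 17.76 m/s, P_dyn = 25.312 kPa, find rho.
Formula: P_{dyn} = \frac{1}{2} \rho V^2
Substituting knowns: 25.312 = 0.5·rho·17.76²/1000
Solving for rho: rho = 2·(25.312·1000)/17.76² = 160.5 kg/m³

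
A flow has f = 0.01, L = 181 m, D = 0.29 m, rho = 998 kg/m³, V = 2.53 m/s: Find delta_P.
Formula: \Delta P = f \frac{L}{D} \frac{\rho V^2}{2}
delta_P = 0.01·(181/0.29)·0.5·998·2.53²/1000 = 19.94 kPa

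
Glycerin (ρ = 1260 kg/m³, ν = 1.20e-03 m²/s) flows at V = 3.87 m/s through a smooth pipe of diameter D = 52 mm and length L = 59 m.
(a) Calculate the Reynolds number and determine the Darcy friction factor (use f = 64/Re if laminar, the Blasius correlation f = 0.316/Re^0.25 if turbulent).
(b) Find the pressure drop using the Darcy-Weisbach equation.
(a) Re = V·D/ν = 3.87·0.052/1.20e-03 = 167.7 → laminar (Re < 2300); f = 64/Re = 64/167.7 = 0.38163
(b) Darcy-Weisbach: ΔP = f·(L/D)·½ρV²/1000 = 0.38163·(59/0.052)·½·1260·3.87²/1000 = 4086 kPa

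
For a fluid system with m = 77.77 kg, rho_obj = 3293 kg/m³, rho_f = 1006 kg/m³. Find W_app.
Formula: W_{app} = mg\left(1 - \frac{\rho_f}{\rho_{obj}}\right)
W_app = 77.77·9.81·(1 − 1006/3293) = 529.9 N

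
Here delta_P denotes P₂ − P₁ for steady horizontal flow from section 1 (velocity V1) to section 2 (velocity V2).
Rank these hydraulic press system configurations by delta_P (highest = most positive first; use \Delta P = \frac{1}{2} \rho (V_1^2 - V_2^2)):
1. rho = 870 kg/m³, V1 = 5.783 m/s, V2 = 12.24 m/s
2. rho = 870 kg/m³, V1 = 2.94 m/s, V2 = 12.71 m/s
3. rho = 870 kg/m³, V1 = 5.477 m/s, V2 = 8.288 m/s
Case 1: delta_P = -50.62 kPa
Case 2: delta_P = -66.51 kPa
Case 3: delta_P = -16.83 kPa
Ranking (highest first): 3, 1, 2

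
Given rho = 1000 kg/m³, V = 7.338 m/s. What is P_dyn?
Formula: P_{dyn} = \frac{1}{2} \rho V^2
P_dyn = 0.5·1000·7.338²/1000 = 26.92 kPa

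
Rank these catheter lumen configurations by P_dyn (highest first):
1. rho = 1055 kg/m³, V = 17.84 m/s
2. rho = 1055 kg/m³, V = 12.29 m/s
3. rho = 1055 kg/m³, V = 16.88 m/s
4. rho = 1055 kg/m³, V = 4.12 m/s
Case 1: P_dyn = 167.9 kPa
Case 2: P_dyn = 79.68 kPa
Case 3: P_dyn = 150.3 kPa
Case 4: P_dyn = 8.954 kPa
Ranking (highest first): 1, 3, 2, 4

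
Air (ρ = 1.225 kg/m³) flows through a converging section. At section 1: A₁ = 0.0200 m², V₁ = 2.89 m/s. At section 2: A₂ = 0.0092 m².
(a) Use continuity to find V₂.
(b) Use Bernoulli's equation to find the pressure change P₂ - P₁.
(a) Continuity: A₁V₁=A₂V₂ -> V₂=A₁V₁/A₂=0.0200*2.89/0.0092=6.28 m/s
(b) Bernoulli: P₂-P₁=0.5*rho*(V₁^2-V₂^2)/1000=0.5*1.225*(2.89^2-6.28^2)/1000=-0.01904 kPa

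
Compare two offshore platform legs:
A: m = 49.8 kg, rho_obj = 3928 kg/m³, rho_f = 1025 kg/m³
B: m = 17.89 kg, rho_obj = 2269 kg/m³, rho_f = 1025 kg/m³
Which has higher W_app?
W_app(A) = 361.1 N, W_app(B) = 96.22 N. Answer: A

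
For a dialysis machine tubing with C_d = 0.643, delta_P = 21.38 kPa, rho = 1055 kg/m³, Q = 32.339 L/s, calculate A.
Formula: Q = C_d A \sqrt{\frac{2 \Delta P}{\rho}}
Substituting knowns: 32.339 = 0.643·A·√(2·(21.38·1000)/1055)·1000
Solving for A: A = (32.339/1000)/(0.643·√(2·(21.38·1000)/1055)) = 0.0079 m²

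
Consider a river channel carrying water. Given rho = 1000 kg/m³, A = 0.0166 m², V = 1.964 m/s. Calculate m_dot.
Formula: \dot{m} = \rho A V
m_dot = 1000·0.0166·1.964 = 32.6 kg/s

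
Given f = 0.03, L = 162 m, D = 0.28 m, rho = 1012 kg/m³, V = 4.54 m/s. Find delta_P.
Formula: \Delta P = f \frac{L}{D} \frac{\rho V^2}{2}
delta_P = 0.03·(162/0.28)·0.5·1012·4.54²/1000 = 181 kPa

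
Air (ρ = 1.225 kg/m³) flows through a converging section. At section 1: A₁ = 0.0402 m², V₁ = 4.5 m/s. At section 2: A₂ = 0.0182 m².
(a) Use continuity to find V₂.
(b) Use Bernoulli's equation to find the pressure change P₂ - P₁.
(a) Continuity: A₁V₁=A₂V₂ -> V₂=A₁V₁/A₂=0.0402*4.5/0.0182=9.94 m/s
(b) Bernoulli: P₂-P₁=0.5*rho*(V₁^2-V₂^2)/1000=0.5*1.225*(4.5^2-9.94^2)/1000=-0.04811 kPa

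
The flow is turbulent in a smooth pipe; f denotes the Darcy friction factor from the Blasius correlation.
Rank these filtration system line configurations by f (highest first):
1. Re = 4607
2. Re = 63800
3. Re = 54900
Case 1: f = 0.03836
Case 2: f = 0.01988
Case 3: f = 0.02064
Ranking (highest first): 1, 3, 2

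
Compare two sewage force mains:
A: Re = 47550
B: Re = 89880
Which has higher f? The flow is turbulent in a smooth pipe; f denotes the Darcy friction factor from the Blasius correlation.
f(A) = 0.0214, f(B) = 0.01825. Answer: A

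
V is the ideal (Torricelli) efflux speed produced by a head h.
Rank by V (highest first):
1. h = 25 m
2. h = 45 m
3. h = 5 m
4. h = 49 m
Case 1: V = 22.15 m/s
Case 2: V = 29.71 m/s
Case 3: V = 9.905 m/s
Case 4: V = 31.01 m/s
Ranking (highest first): 4, 2, 1, 3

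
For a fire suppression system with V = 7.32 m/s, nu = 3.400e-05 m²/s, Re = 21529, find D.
Formula: Re = \frac{V D}{\nu}
Substituting knowns: 21529 = 7.32·D/3.400e-05
Solving for D: D = 21529·3.400e-05/7.32 = 0.1 m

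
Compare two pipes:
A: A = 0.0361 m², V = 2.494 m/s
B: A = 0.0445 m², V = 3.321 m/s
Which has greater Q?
Q(A) = 90.03 L/s, Q(B) = 147.8 L/s. Answer: B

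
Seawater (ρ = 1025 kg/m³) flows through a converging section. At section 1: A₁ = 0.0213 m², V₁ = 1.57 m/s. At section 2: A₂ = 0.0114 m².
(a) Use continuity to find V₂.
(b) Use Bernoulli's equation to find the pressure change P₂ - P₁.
(a) Continuity: A₁V₁=A₂V₂ -> V₂=A₁V₁/A₂=0.0213*1.57/0.0114=2.93 m/s
(b) Bernoulli: P₂-P₁=0.5*rho*(V₁^2-V₂^2)/1000=0.5*1025*(1.57^2-2.93^2)/1000=-3.137 kPa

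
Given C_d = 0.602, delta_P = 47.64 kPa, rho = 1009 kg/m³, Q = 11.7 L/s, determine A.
Formula: Q = C_d A \sqrt{\frac{2 \Delta P}{\rho}}
Substituting knowns: 11.7 = 0.602·A·√(2·(47.64·1000)/1009)·1000
Solving for A: A = (11.7/1000)/(0.602·√(2·(47.64·1000)/1009)) = 0.002 m²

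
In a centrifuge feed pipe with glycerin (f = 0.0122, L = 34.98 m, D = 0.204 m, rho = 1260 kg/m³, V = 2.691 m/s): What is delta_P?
Formula: \Delta P = f \frac{L}{D} \frac{\rho V^2}{2}
delta_P = 0.0122·(34.98/0.204)·0.5·1260·2.691²/1000 = 9.544 kPa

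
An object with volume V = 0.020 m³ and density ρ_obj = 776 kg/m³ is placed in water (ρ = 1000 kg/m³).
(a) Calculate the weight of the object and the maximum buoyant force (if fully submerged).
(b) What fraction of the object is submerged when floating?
(a) W=rho_obj*g*V=776*9.81*0.020=152.3 N; F_B(max)=rho*g*V=1000*9.81*0.020=196.2 N
(b) Floating fraction=rho_obj/rho=776/1000=0.776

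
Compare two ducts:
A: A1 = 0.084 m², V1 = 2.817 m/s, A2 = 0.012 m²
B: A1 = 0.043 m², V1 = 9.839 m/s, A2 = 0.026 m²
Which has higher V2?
V2(A) = 19.72 m/s, V2(B) = 16.27 m/s. Answer: A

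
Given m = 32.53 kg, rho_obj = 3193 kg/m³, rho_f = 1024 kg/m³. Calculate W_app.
Formula: W_{app} = mg\left(1 - \frac{\rho_f}{\rho_{obj}}\right)
W_app = 32.53·9.81·(1 − 1024/3193) = 216.8 N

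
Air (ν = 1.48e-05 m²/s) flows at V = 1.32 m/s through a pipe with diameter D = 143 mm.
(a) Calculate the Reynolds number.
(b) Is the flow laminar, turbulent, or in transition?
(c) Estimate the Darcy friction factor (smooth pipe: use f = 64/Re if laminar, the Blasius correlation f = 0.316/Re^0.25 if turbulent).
(a) Re = V·D/ν = 1.32·0.143/1.48e-05 = 12754
(b) Flow regime: turbulent (Re > 4000)
(c) Friction factor: f = 0.316/Re^0.25 = 0.316/12754^0.25 = 0.02974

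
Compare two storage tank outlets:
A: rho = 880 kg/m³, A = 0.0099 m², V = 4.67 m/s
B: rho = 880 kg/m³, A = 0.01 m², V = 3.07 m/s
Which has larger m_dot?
m_dot(A) = 40.69 kg/s, m_dot(B) = 27.02 kg/s. Answer: A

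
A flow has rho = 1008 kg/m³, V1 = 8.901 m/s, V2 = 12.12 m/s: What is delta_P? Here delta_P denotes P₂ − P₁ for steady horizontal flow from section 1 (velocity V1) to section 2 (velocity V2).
Formula: \Delta P = \frac{1}{2} \rho (V_1^2 - V_2^2)
delta_P = 0.5·1008·(8.901² − 12.12²)/1000 = -34.1 kPa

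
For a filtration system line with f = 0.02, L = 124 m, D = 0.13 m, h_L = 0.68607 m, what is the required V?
Formula: h_L = f \frac{L}{D} \frac{V^2}{2g}
Substituting knowns: 0.68607 = 0.02·(124/0.13)·V²/(2·9.81)
Solving for V: V = √(0.68607·2·9.81/(0.02·(124/0.13))) = 0.84 m/s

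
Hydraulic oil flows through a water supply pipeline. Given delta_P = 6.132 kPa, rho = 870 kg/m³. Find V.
Formula: V = \sqrt{\frac{2 \Delta P}{\rho}}
V = √(2·(6.132·1000)/870) = 3.755 m/s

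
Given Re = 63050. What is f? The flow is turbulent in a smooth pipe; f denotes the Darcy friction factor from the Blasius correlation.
Formula: f = \frac{0.316}{Re^{0.25}}
f = 0.316/63050^0.25 = 0.01994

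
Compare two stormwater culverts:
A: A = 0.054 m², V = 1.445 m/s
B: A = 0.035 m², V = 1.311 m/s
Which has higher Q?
Q(A) = 78.03 L/s, Q(B) = 45.89 L/s. Answer: A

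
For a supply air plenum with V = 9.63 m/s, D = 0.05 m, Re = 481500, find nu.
Formula: Re = \frac{V D}{\nu}
Substituting knowns: 481500 = 9.63·0.05/nu
Solving for nu: nu = 9.63·0.05/481500 = 1.000e-06 m²/s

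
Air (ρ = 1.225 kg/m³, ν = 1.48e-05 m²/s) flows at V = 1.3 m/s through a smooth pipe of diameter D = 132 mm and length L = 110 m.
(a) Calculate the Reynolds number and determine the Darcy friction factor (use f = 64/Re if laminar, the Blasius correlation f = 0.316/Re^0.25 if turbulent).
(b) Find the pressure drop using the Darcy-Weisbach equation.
(a) Re = V·D/ν = 1.3·0.132/1.48e-05 = 11595 → turbulent (Re > 4000); f = 0.316/Re^0.25 = 0.316/11595^0.25 = 0.030452
(b) Darcy-Weisbach: ΔP = f·(L/D)·½ρV²/1000 = 0.030452·(110/0.132)·½·1.225·1.3²/1000 = 0.02627 kPa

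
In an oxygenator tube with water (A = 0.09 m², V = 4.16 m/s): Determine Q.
Formula: Q = A V
Q = 0.09·4.16·1000 = 374.4 L/s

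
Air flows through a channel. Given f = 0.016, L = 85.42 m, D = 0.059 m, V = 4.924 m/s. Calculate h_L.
Formula: h_L = f \frac{L}{D} \frac{V^2}{2g}
h_L = 0.016·(85.42/0.059)·4.924²/(2·9.81) = 28.63 m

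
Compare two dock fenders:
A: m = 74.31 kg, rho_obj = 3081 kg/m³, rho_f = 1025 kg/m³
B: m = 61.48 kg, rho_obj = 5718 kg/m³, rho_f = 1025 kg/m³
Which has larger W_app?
W_app(A) = 486.5 N, W_app(B) = 495 N. Answer: B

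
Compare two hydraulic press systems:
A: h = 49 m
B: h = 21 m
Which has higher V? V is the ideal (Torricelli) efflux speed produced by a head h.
V(A) = 31.01 m/s, V(B) = 20.3 m/s. Answer: A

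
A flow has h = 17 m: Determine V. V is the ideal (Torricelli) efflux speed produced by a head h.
Formula: V = \sqrt{2 g h}
V = √(2·9.81·17) = 18.26 m/s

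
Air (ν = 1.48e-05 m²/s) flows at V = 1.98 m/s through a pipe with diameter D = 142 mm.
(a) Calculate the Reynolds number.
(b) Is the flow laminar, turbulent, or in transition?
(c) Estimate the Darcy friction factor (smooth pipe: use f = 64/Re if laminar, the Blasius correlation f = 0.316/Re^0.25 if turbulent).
(a) Re = V·D/ν = 1.98·0.142/1.48e-05 = 18997
(b) Flow regime: turbulent (Re > 4000)
(c) Friction factor: f = 0.316/Re^0.25 = 0.316/18997^0.25 = 0.02692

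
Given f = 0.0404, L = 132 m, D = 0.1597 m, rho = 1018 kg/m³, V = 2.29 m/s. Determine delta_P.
Formula: \Delta P = f \frac{L}{D} \frac{\rho V^2}{2}
delta_P = 0.0404·(132/0.1597)·0.5·1018·2.29²/1000 = 89.13 kPa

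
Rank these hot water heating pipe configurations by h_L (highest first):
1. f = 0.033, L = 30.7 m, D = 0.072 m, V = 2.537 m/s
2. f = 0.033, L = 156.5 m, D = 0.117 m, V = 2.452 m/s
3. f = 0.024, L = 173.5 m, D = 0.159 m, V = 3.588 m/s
Case 1: h_L = 4.616 m
Case 2: h_L = 13.53 m
Case 3: h_L = 17.18 m
Ranking (highest first): 3, 2, 1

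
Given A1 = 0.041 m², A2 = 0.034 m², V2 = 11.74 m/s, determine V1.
Formula: V_2 = \frac{A_1 V_1}{A_2}
Substituting knowns: 11.74 = 0.041·V1/0.034
Solving for V1: V1 = 11.74·0.034/0.041 = 9.736 m/s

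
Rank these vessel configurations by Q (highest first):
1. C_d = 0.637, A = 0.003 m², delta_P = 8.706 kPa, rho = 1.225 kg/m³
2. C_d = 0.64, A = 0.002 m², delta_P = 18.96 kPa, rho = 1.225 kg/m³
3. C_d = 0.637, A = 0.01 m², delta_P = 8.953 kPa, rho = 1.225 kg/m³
Case 1: Q = 227.8 L/s
Case 2: Q = 225.2 L/s
Case 3: Q = 770.1 L/s
Ranking (highest first): 3, 1, 2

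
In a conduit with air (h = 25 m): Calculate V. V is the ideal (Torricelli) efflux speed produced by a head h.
Formula: V = \sqrt{2 g h}
V = √(2·9.81·25) = 22.15 m/s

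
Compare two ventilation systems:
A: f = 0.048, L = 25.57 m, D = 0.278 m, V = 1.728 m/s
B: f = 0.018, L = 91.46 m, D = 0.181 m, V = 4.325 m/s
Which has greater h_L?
h_L(A) = 0.6719 m, h_L(B) = 8.672 m. Answer: B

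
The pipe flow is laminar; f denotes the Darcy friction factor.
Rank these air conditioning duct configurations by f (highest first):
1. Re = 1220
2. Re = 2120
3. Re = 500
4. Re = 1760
Case 1: f = 0.05246
Case 2: f = 0.03019
Case 3: f = 0.128
Case 4: f = 0.03636
Ranking (highest first): 3, 1, 4, 2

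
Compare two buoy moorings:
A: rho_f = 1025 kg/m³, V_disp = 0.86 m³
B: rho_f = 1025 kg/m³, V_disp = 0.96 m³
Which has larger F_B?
F_B(A) = 8648 N, F_B(B) = 9653 N. Answer: B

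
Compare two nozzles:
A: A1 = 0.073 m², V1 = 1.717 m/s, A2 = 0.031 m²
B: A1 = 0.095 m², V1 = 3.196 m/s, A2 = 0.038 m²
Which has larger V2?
V2(A) = 4.043 m/s, V2(B) = 7.99 m/s. Answer: B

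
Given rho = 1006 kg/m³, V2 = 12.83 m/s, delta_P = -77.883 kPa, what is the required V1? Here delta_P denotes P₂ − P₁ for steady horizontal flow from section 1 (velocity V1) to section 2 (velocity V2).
Formula: \Delta P = \frac{1}{2} \rho (V_1^2 - V_2^2)
Substituting knowns: -77.883 = 0.5·1006·(V1² − 12.83²)/1000
Solving for V1: V1 = √(12.83² + 2·(-77.883·1000)/1006) = 3.126 m/s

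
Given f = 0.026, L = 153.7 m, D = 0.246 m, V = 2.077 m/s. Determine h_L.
Formula: h_L = f \frac{L}{D} \frac{V^2}{2g}
h_L = 0.026·(153.7/0.246)·2.077²/(2·9.81) = 3.572 m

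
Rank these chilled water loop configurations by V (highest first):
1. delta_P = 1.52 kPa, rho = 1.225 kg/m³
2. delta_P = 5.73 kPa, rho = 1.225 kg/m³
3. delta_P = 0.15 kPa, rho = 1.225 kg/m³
Case 1: V = 49.82 m/s
Case 2: V = 96.72 m/s
Case 3: V = 15.65 m/s
Ranking (highest first): 2, 1, 3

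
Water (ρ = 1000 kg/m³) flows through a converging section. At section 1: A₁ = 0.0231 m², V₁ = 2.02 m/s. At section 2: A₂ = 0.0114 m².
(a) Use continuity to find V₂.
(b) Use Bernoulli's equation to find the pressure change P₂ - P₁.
(a) Continuity: A₁V₁=A₂V₂ -> V₂=A₁V₁/A₂=0.0231*2.02/0.0114=4.09 m/s
(b) Bernoulli: P₂-P₁=0.5*rho*(V₁^2-V₂^2)/1000=0.5*1000*(2.02^2-4.09^2)/1000=-6.324 kPa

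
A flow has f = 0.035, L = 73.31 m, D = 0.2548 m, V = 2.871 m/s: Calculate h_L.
Formula: h_L = f \frac{L}{D} \frac{V^2}{2g}
h_L = 0.035·(73.31/0.2548)·2.871²/(2·9.81) = 4.231 m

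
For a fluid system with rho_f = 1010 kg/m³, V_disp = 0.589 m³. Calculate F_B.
Formula: F_B = \rho_f g V_{disp}
F_B = 1010·9.81·0.589 = 5836 N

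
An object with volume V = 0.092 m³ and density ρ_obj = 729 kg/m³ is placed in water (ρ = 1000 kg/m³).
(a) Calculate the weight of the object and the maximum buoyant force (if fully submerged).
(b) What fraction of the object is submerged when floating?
(a) W=rho_obj*g*V=729*9.81*0.092=657.9 N; F_B(max)=rho*g*V=1000*9.81*0.092=902.5 N
(b) Floating fraction=rho_obj/rho=729/1000=0.729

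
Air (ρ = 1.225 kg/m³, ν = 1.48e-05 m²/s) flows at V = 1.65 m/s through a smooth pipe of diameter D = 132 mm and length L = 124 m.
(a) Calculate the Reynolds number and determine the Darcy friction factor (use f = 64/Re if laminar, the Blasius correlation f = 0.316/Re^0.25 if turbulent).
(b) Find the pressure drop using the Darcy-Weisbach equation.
(a) Re = V·D/ν = 1.65·0.132/1.48e-05 = 14716 → turbulent (Re > 4000); f = 0.316/Re^0.25 = 0.316/14716^0.25 = 0.028691
(b) Darcy-Weisbach: ΔP = f·(L/D)·½ρV²/1000 = 0.028691·(124/0.132)·½·1.225·1.65²/1000 = 0.04494 kPa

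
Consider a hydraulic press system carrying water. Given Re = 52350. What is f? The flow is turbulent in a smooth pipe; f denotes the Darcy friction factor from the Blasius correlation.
Formula: f = \frac{0.316}{Re^{0.25}}
f = 0.316/52350^0.25 = 0.02089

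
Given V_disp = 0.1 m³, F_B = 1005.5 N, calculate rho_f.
Formula: F_B = \rho_f g V_{disp}
Substituting knowns: 1005.5 = rho_f·9.81·0.1
Solving for rho_f: rho_f = 1005.5/(9.81·0.1) = 1025 kg/m³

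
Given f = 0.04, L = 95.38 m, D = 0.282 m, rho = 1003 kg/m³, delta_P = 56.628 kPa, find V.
Formula: \Delta P = f \frac{L}{D} \frac{\rho V^2}{2}
Substituting knowns: 56.628 = 0.04·(95.38/0.282)·0.5·1003·V²/1000
Solving for V: V = √((56.628·1000)/(0.04·(95.38/0.282)·0.5·1003)) = 2.889 m/s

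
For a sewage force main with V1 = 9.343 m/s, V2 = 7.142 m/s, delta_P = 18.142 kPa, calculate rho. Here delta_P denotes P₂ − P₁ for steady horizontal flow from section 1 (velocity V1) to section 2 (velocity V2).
Formula: \Delta P = \frac{1}{2} \rho (V_1^2 - V_2^2)
Substituting knowns: 18.142 = 0.5·rho·(9.343² − 7.142²)/1000
Solving for rho: rho = 2·(18.142·1000)/(9.343² − 7.142²) = 1000 kg/m³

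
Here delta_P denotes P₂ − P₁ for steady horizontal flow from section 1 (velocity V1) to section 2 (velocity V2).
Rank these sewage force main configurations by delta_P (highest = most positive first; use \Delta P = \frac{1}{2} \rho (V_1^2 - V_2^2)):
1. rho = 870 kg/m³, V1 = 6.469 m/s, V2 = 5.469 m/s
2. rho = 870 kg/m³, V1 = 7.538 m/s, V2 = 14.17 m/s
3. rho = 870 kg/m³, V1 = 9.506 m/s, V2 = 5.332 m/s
Case 1: delta_P = 5.193 kPa
Case 2: delta_P = -62.63 kPa
Case 3: delta_P = 26.94 kPa
Ranking (highest first): 3, 1, 2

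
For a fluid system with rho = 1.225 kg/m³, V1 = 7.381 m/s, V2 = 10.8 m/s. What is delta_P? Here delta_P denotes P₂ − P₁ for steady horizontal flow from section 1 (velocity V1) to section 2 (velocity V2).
Formula: \Delta P = \frac{1}{2} \rho (V_1^2 - V_2^2)
delta_P = 0.5·1.225·(7.381² − 10.8²)/1000 = -0.03807 kPa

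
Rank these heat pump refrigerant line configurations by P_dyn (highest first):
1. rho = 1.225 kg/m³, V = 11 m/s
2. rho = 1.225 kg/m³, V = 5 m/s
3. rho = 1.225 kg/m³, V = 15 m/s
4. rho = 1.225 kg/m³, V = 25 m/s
Case 1: P_dyn = 0.07411 kPa
Case 2: P_dyn = 0.01531 kPa
Case 3: P_dyn = 0.1378 kPa
Case 4: P_dyn = 0.3828 kPa
Ranking (highest first): 4, 3, 1, 2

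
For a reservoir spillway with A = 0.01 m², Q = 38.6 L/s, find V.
Formula: Q = A V
Substituting knowns: 38.6 = 0.01·V·1000
Solving for V: V = (38.6/1000)/0.01 = 3.86 m/s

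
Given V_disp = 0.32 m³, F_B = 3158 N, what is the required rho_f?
Formula: F_B = \rho_f g V_{disp}
Substituting knowns: 3158 = rho_f·9.81·0.32
Solving for rho_f: rho_f = 3158/(9.81·0.32) = 1006 kg/m³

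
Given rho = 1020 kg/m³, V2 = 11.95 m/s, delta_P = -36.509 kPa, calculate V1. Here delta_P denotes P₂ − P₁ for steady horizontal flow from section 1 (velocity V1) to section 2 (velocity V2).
Formula: \Delta P = \frac{1}{2} \rho (V_1^2 - V_2^2)
Substituting knowns: -36.509 = 0.5·1020·(V1² − 11.95²)/1000
Solving for V1: V1 = √(11.95² + 2·(-36.509·1000)/1020) = 8.439 m/s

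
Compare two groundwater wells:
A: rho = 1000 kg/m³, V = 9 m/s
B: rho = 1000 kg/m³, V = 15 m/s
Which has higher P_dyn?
P_dyn(A) = 40.5 kPa, P_dyn(B) = 112.5 kPa. Answer: B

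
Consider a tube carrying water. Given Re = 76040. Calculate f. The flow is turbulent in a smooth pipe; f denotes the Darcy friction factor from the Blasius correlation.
Formula: f = \frac{0.316}{Re^{0.25}}
f = 0.316/76040^0.25 = 0.01903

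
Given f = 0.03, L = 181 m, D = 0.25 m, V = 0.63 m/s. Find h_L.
Formula: h_L = f \frac{L}{D} \frac{V^2}{2g}
h_L = 0.03·(181/0.25)·0.63²/(2·9.81) = 0.4394 m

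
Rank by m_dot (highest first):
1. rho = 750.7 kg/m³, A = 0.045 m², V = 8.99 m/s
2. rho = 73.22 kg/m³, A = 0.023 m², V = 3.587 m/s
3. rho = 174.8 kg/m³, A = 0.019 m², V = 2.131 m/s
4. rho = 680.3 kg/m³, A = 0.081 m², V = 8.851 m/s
Case 1: m_dot = 303.7 kg/s
Case 2: m_dot = 6.041 kg/s
Case 3: m_dot = 7.077 kg/s
Case 4: m_dot = 487.7 kg/s
Ranking (highest first): 4, 1, 3, 2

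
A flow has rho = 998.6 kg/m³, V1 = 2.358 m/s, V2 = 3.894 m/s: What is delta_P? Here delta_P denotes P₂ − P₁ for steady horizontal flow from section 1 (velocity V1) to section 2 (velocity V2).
Formula: \Delta P = \frac{1}{2} \rho (V_1^2 - V_2^2)
delta_P = 0.5·998.6·(2.358² − 3.894²)/1000 = -4.795 kPa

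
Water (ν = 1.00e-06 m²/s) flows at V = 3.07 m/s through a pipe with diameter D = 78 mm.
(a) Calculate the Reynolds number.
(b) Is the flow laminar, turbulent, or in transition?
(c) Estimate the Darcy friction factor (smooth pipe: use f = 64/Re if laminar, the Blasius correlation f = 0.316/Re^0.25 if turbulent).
(a) Re = V·D/ν = 3.07·0.078/1.00e-06 = 239460
(b) Flow regime: turbulent (Re > 4000)
(c) Friction factor: f = 0.316/Re^0.25 = 0.316/239460^0.25 = 0.01428 (Blasius is strictly valid for Re ≲ 1e5; used here as the smooth-pipe estimate the problem specifies)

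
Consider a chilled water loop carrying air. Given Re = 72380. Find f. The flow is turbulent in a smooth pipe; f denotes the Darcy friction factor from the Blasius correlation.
Formula: f = \frac{0.316}{Re^{0.25}}
f = 0.316/72380^0.25 = 0.01927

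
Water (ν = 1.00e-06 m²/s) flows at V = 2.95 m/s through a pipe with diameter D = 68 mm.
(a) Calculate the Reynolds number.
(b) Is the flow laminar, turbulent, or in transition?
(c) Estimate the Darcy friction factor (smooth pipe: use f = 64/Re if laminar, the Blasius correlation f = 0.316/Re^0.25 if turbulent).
(a) Re = V·D/ν = 2.95·0.068/1.00e-06 = 200600
(b) Flow regime: turbulent (Re > 4000)
(c) Friction factor: f = 0.316/Re^0.25 = 0.316/200600^0.25 = 0.01493 (Blasius is strictly valid for Re ≲ 1e5; used here as the smooth-pipe estimate the problem specifies)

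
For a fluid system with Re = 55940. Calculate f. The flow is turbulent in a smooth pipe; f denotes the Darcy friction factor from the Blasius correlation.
Formula: f = \frac{0.316}{Re^{0.25}}
f = 0.316/55940^0.25 = 0.02055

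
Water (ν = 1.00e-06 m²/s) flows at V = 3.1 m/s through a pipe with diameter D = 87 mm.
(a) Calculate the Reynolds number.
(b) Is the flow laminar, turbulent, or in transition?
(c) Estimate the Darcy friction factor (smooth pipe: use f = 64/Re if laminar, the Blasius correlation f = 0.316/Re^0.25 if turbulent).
(a) Re = V·D/ν = 3.1·0.087/1.00e-06 = 269700
(b) Flow regime: turbulent (Re > 4000)
(c) Friction factor: f = 0.316/Re^0.25 = 0.316/269700^0.25 = 0.01387 (Blasius is strictly valid for Re ≲ 1e5; used here as the smooth-pipe estimate the problem specifies)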